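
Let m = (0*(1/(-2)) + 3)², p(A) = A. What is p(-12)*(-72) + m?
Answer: 873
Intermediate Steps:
m = 9 (m = (0*(1*(-½)) + 3)² = (0*(-½) + 3)² = (0 + 3)² = 3² = 9)
p(-12)*(-72) + m = -12*(-72) + 9 = 864 + 9 = 873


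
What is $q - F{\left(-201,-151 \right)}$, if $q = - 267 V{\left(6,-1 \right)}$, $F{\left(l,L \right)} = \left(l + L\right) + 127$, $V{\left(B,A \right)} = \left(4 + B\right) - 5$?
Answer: $-1110$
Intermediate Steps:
$V{\left(B,A \right)} = -1 + B$
$F{\left(l,L \right)} = 127 + L + l$ ($F{\left(l,L \right)} = \left(L + l\right) + 127 = 127 + L + l$)
$q = -1335$ ($q = - 267 \left(-1 + 6\right) = \left(-267\right) 5 = -1335$)
$q - F{\left(-201,-151 \right)} = -1335 - \left(127 - 151 - 201\right) = -1335 - -225 = -1335 + 225 = -1110$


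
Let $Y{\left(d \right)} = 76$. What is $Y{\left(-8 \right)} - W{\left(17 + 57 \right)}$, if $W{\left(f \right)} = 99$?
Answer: $-23$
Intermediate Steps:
$Y{\left(-8 \right)} - W{\left(17 + 57 \right)} = 76 - 99 = -23$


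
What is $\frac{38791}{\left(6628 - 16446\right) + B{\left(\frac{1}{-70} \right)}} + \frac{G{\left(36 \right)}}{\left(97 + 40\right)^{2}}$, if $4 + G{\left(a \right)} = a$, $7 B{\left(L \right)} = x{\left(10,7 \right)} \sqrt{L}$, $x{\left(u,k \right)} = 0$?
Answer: $- \frac{727754103}{184274042} \approx -3.9493$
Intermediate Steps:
$B{\left(L \right)} = 0$ ($B{\left(L \right)} = \frac{0 \sqrt{L}}{7} = \frac{1}{7} \cdot 0 = 0$)
$G{\left(a \right)} = -4 + a$
$\frac{38791}{\left(6628 - 16446\right) + B{\left(\frac{1}{-70} \right)}} + \frac{G{\left(36 \right)}}{\left(97 + 40\right)^{2}} = \frac{38791}{\left(6628 - 16446\right) + 0} + \frac{-4 + 36}{\left(97 + 40\right)^{2}} = \frac{38791}{-9818 + 0} + \frac{32}{137^{2}} = \frac{38791}{-9818} + \frac{32}{18769} = 38791 \left(- \frac{1}{9818}\right) + 32 \cdot \frac{1}{18769} = - \frac{38791}{9818} + \frac{32}{18769} = - \frac{727754103}{184274042}$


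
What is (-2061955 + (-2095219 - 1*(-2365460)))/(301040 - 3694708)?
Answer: 895857/1696834 ≈ 0.52796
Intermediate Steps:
(-2061955 + (-2095219 - 1*(-2365460)))/(301040 - 3694708) = (-2061955 + (-2095219 + 2365460))/(-3393668) = (-2061955 + 270241)*(-1/3393668) = -1791714*(-1/3393668) = 895857/1696834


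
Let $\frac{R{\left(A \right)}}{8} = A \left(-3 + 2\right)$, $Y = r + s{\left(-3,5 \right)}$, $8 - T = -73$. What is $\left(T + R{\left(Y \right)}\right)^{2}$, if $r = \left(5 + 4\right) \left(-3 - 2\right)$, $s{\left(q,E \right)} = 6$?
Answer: $154449$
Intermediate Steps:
$T = 81$ ($T = 8 - -73 = 8 + 73 = 81$)
$r = -45$ ($r = 9 \left(-5\right) = -45$)
$Y = -39$ ($Y = -45 + 6 = -39$)
$R{\left(A \right)} = - 8 A$ ($R{\left(A \right)} = 8 A \left(-3 + 2\right) = 8 A \left(-1\right) = 8 \left(- A\right) = - 8 A$)
$\left(T + R{\left(Y \right)}\right)^{2} = \left(81 - -312\right)^{2} = \left(81 + 312\right)^{2} = 393^{2} = 154449$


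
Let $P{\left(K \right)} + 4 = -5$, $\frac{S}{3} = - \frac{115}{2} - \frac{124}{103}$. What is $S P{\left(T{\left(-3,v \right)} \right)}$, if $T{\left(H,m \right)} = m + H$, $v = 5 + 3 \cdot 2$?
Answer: $\frac{326511}{206} \approx 1585.0$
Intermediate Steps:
$v = 11$ ($v = 5 + 6 = 11$)
$T{\left(H,m \right)} = H + m$
$S = - \frac{36279}{206}$ ($S = 3 \left(- \frac{115}{2} - \frac{124}{103}\right) = 3 \left(- \frac{12093}{206}\right) = - \frac{36279}{206} \approx -176.11$)
$P{\left(K \right)} = -9$ ($P{\left(K \right)} = -4 - 5 = -9$)
$S P{\left(T{\left(-3,v \right)} \right)} = \left(- \frac{36279}{206}\right) \left(-9\right) = \frac{326511}{206}$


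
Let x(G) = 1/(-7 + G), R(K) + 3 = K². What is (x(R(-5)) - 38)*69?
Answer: -13087/5 ≈ -2617.4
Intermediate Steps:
R(K) = -3 + K²
(x(R(-5)) - 38)*69 = (1/(-7 + (-3 + (-5)²)) - 38)*69 = (1/(-7 + (-3 + 25)) - 38)*69 = (1/(-7 + 22) - 38)*69 = (1/15 - 38)*69 = -569/15*69 = -13087/5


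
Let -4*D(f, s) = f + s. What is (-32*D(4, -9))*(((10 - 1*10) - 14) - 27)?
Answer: 1640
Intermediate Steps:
D(f, s) = -f/4 - s/4 (D(f, s) = -(f + s)/4 = -f/4 - s/4)
(-32*D(4, -9))*(((10 - 1*10) - 14) - 27) = (-32*(-¼*4 - ¼*(-9)))*(((10 - 1*10) - 14) - 27) = (-32*(-1 + 9/4))*(((10 - 10) - 14) - 27) = (-32*5/4)*((0 - 14) - 27) = -40*(-14 - 27) = -40*(-41) = 1640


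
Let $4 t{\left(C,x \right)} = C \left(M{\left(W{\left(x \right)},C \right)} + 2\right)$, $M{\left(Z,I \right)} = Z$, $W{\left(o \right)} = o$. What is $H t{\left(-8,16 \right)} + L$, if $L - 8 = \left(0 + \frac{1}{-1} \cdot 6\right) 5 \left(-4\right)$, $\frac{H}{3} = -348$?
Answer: $37712$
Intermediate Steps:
$H = -1044$ ($H = 3 \left(-348\right) = -1044$)
$L = 128$ ($L = 8 + \left(0 + \frac{1}{-1} \cdot 6\right) 5 \left(-4\right) = 8 + \left(0 - 6\right) 5 \left(-4\right) = 8 + \left(-6\right) 5 \left(-4\right) = 8 - -120 = 8 + 120 = 128$)
$t{\left(C,x \right)} = \frac{C \left(2 + x\right)}{4}$ ($t{\left(C,x \right)} = \frac{C \left(x + 2\right)}{4} = \frac{C \left(2 + x\right)}{4}$)
$H t{\left(-8,16 \right)} + L = - 1044 \cdot \frac{1}{4} \left(-8\right) \left(2 + 16\right) + 128 = - 1044 \cdot \frac{1}{4} \left(-8\right) 18 + 128 = \left(-1044\right) \left(-36\right) + 128 = 37584 + 128 = 37712$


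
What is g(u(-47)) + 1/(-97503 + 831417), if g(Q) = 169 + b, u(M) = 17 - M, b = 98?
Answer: 195955039/733914 ≈ 267.00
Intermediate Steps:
g(Q) = 267 (g(Q) = 169 + 98 = 267)
g(u(-47)) + 1/(-97503 + 831417) = 267 + 1/(-97503 + 831417) = 267 + 1/733914 = 195955039/733914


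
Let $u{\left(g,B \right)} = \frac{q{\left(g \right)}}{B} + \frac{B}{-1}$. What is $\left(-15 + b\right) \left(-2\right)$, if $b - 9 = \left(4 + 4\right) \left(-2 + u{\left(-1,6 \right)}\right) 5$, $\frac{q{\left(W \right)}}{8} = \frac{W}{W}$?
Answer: $\frac{1636}{3} \approx 545.33$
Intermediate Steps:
$q{\left(W \right)} = 8$ ($q{\left(W \right)} = 8 \frac{W}{W} = 8 \cdot 1 = 8$)
$u{\left(g,B \right)} = - B + \frac{8}{B}$ ($u{\left(g,B \right)} = \frac{8}{B} + \frac{B}{-1} = \frac{8}{B} + B \left(-1\right) = \frac{8}{B} - B = - B + \frac{8}{B}$)
$b = - \frac{773}{3}$ ($b = 9 + \left(4 + 4\right) \left(-2 + \left(\left(-1\right) 6 + \frac{8}{6}\right)\right) 5 = 9 + 8 \left(-2 + \left(-6 + 8 \cdot \frac{1}{6}\right)\right) 5 = 9 + 8 \left(-2 + \left(-6 + \frac{4}{3}\right)\right) 5 = 9 + 8 \left(-2 - \frac{14}{3}\right) 5 = 9 + 8 \left(- \frac{20}{3}\right) 5 = 9 - \frac{800}{3} = - \frac{773}{3} \approx -257.67$)
$\left(-15 + b\right) \left(-2\right) = \left(-15 - \frac{773}{3}\right) \left(-2\right) = \left(- \frac{818}{3}\right) \left(-2\right) = \frac{1636}{3}$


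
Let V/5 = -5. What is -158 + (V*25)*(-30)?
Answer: 18592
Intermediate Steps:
V = -25 (V = 5*(-5) = -25)
-158 + (V*25)*(-30) = -158 - 25*25*(-30) = -158 - 625*(-30) = -158 + 18750 = 18592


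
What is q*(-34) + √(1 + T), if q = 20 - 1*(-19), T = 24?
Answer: -1321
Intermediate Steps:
q = 39 (q = 20 + 19 = 39)
q*(-34) + √(1 + T) = 39*(-34) + √(1 + 24) = -1326 + √25 = -1326 + 5 = -1321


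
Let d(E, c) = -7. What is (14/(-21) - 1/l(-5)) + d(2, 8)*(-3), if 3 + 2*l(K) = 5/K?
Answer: 125/6 ≈ 20.833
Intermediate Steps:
l(K) = -3/2 + 5/(2*K) (l(K) = -3/2 + (5/K)/2 = -3/2 + 5/(2*K))
(14/(-21) - 1/l(-5)) + d(2, 8)*(-3) = (14/(-21) - 1/((½)*(5 - 3*(-5))/(-5))) - 7*(-3) = (14*(-1/21) - 1/((½)*(-⅕)*(5 + 15))) + 21 = (-⅔ - 1/((½)*(-⅕)*20)) + 21 = (-⅔ - 1/(-2)) + 21 = (-⅔ - 1*(-½)) + 21 = (-⅔ + ½) + 21 = -⅙ + 21 = 125/6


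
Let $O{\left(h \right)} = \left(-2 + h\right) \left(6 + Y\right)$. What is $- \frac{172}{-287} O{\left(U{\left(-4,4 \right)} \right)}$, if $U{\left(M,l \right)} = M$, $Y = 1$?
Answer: $- \frac{1032}{41} \approx -25.171$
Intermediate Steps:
$O{\left(h \right)} = -14 + 7 h$ ($O{\left(h \right)} = \left(-2 + h\right) \left(6 + 1\right) = \left(-2 + h\right) 7 = -14 + 7 h$)
$- \frac{172}{-287} O{\left(U{\left(-4,4 \right)} \right)} = - \frac{172}{-287} \left(-14 + 7 \left(-4\right)\right) = \left(-172\right) \left(- \frac{1}{287}\right) \left(-14 - 28\right) = \frac{172}{287} \left(-42\right) = - \frac{1032}{41}$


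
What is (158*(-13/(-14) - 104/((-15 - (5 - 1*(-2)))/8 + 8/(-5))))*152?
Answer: 363254008/609 ≈ 5.9648e+5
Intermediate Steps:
(158*(-13/(-14) - 104/((-15 - (5 - 1*(-2)))/8 + 8/(-5))))*152 = (158*(-13*(-1/14) - 104/((-15 - (5 + 2))*(⅛) + 8*(-⅕))))*152 = (158*(13/14 - 104/((-15 - 1*7)*(⅛) - 8/5)))*152 = (158*(13/14 - 104/((-15 - 7)*(⅛) - 8/5)))*152 = (158*(13/14 - 104/(-22*⅛ - 8/5)))*152 = (158*(13/14 - 104/(-11/4 - 8/5)))*152 = (158*(13/14 - 104/(-87/20)))*152 = (158*(13/14 - 104*(-20/87)))*152 = (158*(13/14 + 2080/87))*152 = (158*(30251/1218))*152 = (2389829/609)*152 = 363254008/609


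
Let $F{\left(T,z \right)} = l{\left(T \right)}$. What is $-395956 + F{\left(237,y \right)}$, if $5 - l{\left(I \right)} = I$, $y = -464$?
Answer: $-396188$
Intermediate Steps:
$l{\left(I \right)} = 5 - I$
$F{\left(T,z \right)} = 5 - T$
$-395956 + F{\left(237,y \right)} = -395956 + \left(5 - 237\right) = -395956 - 232 = -396188$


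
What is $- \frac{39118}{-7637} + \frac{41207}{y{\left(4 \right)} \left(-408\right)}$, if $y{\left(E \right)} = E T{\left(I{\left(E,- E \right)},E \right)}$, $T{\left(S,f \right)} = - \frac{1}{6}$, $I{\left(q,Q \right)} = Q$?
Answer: $\frac{325337955}{2077264} \approx 156.62$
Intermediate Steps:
$T{\left(S,f \right)} = - \frac{1}{6}$ ($T{\left(S,f \right)} = \left(-1\right) \frac{1}{6} = - \frac{1}{6}$)
$y{\left(E \right)} = - \frac{E}{6}$ ($y{\left(E \right)} = E \left(- \frac{1}{6}\right) = - \frac{E}{6}$)
$- \frac{39118}{-7637} + \frac{41207}{y{\left(4 \right)} \left(-408\right)} = - \frac{39118}{-7637} + \frac{41207}{\left(- \frac{1}{6}\right) 4 \left(-408\right)} = \left(-39118\right) \left(- \frac{1}{7637}\right) + \frac{41207}{\left(- \frac{2}{3}\right) \left(-408\right)} = \frac{39118}{7637} + \frac{41207}{272} = \frac{325337955}{2077264}$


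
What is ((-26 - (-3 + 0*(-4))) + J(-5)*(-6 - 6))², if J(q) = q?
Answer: 1369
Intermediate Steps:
((-26 - (-3 + 0*(-4))) + J(-5)*(-6 - 6))² = ((-26 - (-3 + 0*(-4))) - 5*(-6 - 6))² = ((-26 - (-3 + 0)) - 5*(-12))² = ((-26 - 1*(-3)) + 60)² = ((-26 + 3) + 60)² = (-23 + 60)² = 37² = 1369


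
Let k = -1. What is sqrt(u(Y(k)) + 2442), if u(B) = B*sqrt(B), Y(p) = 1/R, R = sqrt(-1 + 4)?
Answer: sqrt(21978 + 3*3**(1/4))/3 ≈ 49.421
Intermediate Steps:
R = sqrt(3) ≈ 1.7320
Y(p) = sqrt(3)/3 (Y(p) = 1/(sqrt(3)) = sqrt(3)/3)
u(B) = B**(3/2)
sqrt(u(Y(k)) + 2442) = sqrt((sqrt(3)/3)**(3/2) + 2442) = sqrt(3**(1/4)/3 + 2442) = sqrt(2442 + 3**(1/4)/3)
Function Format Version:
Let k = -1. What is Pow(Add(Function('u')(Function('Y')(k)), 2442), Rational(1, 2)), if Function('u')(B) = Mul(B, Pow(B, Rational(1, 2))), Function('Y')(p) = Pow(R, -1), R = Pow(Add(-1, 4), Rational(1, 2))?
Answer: Mul(Rational(1, 3), Pow(Add(21978, Mul(3, Pow(3, Rational(1, 4)))), Rational(1, 2))) ≈ 49.421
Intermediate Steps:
R = Pow(3, Rational(1, 2)) ≈ 1.7320
Function('Y')(p) = Mul(Rational(1, 3), Pow(3, Rational(1, 2))) (Function('Y')(p) = Pow(Pow(3, Rational(1, 2)), -1) = Mul(Rational(1, 3), Pow(3, Rational(1, 2))))
Function('u')(B) = Pow(B, Rational(3, 2))
Pow(Add(Function('u')(Function('Y')(k)), 2442), Rational(1, 2)) = Pow(Add(Pow(Mul(Rational(1, 3), Pow(3, Rational(1, 2))), Rational(3, 2)), 2442), Rational(1, 2)) = Pow(Add(Mul(Rational(1, 3), Pow(3, Rational(1, 4))), 2442), Rational(1, 2)) = Pow(Add(2442, Mul(Rational(1, 3), Pow(3, Rational(1, 4)))), Rational(1, 2))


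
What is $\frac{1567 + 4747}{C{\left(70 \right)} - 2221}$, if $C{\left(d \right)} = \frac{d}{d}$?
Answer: $- \frac{3157}{1110} \approx -2.8441$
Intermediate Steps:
$C{\left(d \right)} = 1$
$\frac{1567 + 4747}{C{\left(70 \right)} - 2221} = \frac{1567 + 4747}{1 - 2221} = \frac{6314}{-2220} = 6314 \left(- \frac{1}{2220}\right) = - \frac{3157}{1110}$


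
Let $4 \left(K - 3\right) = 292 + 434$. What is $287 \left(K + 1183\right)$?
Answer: $\frac{784945}{2} \approx 3.9247 \cdot 10^{5}$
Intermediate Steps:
$K = \frac{369}{2}$ ($K = 3 + \frac{292 + 434}{4} = 3 + \frac{1}{4} \cdot 726 = 3 + \frac{363}{2} = \frac{369}{2} \approx 184.5$)
$287 \left(K + 1183\right) = 287 \left(\frac{369}{2} + 1183\right) = 287 \cdot \frac{2735}{2} = \frac{784945}{2}$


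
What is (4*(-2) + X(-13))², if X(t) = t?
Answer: 441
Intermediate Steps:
(4*(-2) + X(-13))² = (4*(-2) - 13)² = (-8 - 13)² = (-21)² = 441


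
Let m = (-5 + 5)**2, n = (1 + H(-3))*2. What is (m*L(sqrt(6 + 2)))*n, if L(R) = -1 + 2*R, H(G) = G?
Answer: 0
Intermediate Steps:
n = -4 (n = (1 - 3)*2 = -2*2 = -4)
m = 0 (m = 0**2 = 0)
(m*L(sqrt(6 + 2)))*n = (0*(-1 + 2*sqrt(6 + 2)))*(-4) = (0*(-1 + 2*sqrt(8)))*(-4) = (0*(-1 + 2*(2*sqrt(2))))*(-4) = (0*(-1 + 4*sqrt(2)))*(-4) = 0*(-4) = 0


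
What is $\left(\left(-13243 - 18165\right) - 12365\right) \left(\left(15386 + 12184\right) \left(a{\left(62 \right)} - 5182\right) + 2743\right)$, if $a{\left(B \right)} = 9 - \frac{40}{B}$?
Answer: $\frac{193549948127121}{31} \approx 6.2435 \cdot 10^{12}$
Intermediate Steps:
$\left(\left(-13243 - 18165\right) - 12365\right) \left(\left(15386 + 12184\right) \left(a{\left(62 \right)} - 5182\right) + 2743\right) = \left(\left(-13243 - 18165\right) - 12365\right) \left(\left(15386 + 12184\right) \left(\left(9 - \frac{40}{62}\right) - 5182\right) + 2743\right) = \left(\left(-13243 - 18165\right) - 12365\right) \left(27570 \left(\left(9 - \frac{20}{31}\right) - 5182\right) + 2743\right) = \left(-31408 - 12365\right) \left(27570 \left(\left(9 - \frac{20}{31}\right) - 5182\right) + 2743\right) = - 43773 \left(27570 \left(\frac{259}{31} - 5182\right) + 2743\right) = - 43773 \left(27570 \left(- \frac{160383}{31}\right) + 2743\right) = - 43773 \left(- \frac{4421759310}{31} + 2743\right) = \left(-43773\right) \left(- \frac{4421674277}{31}\right) = \frac{193549948127121}{31}$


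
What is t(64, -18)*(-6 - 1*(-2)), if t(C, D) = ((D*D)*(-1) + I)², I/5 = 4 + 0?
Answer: -369664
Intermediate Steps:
I = 20 (I = 5*(4 + 0) = 5*4 = 20)
t(C, D) = (20 - D²)² (t(C, D) = ((D*D)*(-1) + 20)² = (D²*(-1) + 20)² = (-D² + 20)² = (20 - D²)²)
t(64, -18)*(-6 - 1*(-2)) = (-20 + (-18)²)²*(-6 - 1*(-2)) = (-20 + 324)²*(-6 + 2) = 304²*(-4) = 92416*(-4) = -369664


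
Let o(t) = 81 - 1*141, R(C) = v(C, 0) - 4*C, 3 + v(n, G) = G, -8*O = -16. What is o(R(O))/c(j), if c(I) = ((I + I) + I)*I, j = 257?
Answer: -20/66049 ≈ -0.00030281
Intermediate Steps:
O = 2 (O = -1/8*(-16) = 2)
v(n, G) = -3 + G
c(I) = 3*I**2 (c(I) = (2*I + I)*I = (3*I)*I = 3*I**2)
R(C) = -3 - 4*C (R(C) = (-3 + 0) - 4*C = -3 - 4*C)
o(t) = -60 (o(t) = 81 - 141 = -60)
o(R(O))/c(j) = -60/(3*257**2) = -60/(3*66049) = -60/198147 = -60*1/198147 = -20/66049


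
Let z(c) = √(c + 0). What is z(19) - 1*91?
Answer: -91 + √19 ≈ -86.641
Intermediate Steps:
z(c) = √c
z(19) - 1*91 = √19 - 1*91 = √19 - 91 = -91 + √19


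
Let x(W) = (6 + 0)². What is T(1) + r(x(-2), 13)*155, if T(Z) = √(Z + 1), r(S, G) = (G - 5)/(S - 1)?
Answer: 248/7 + √2 ≈ 36.843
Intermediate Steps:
x(W) = 36 (x(W) = 6² = 36)
r(S, G) = (-5 + G)/(-1 + S)
T(Z) = √(1 + Z)
T(1) + r(x(-2), 13)*155 = √(1 + 1) + ((-5 + 13)/(-1 + 36))*155 = √2 + (8/35)*155 = √2 + 248/7 = 248/7 + √2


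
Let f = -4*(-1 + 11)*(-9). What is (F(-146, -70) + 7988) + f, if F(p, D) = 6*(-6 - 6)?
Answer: 8276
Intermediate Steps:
F(p, D) = -72 (F(p, D) = 6*(-12) = -72)
f = 360 (f = -40*(-9) = -4*(-90) = 360)
(F(-146, -70) + 7988) + f = (-72 + 7988) + 360 = 7916 + 360 = 8276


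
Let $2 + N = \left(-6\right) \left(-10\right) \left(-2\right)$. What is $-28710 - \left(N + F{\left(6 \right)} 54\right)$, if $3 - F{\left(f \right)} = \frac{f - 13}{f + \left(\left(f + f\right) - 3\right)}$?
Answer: $- \frac{143876}{5} \approx -28775.0$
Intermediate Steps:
$F{\left(f \right)} = 3 - \frac{-13 + f}{-3 + 3 f}$ ($F{\left(f \right)} = 3 - \frac{f - 13}{f + \left(\left(f + f\right) - 3\right)} = 3 - \frac{-13 + f}{f + \left(2 f - 3\right)} = 3 - \frac{-13 + f}{f + \left(-3 + 2 f\right)} = 3 - \frac{-13 + f}{-3 + 3 f}$)
$N = -122$ ($N = -2 + \left(-6\right) \left(-10\right) \left(-2\right) = -2 + 60 \left(-2\right) = -2 - 120 = -122$)
$-28710 - \left(N + F{\left(6 \right)} 54\right) = -28710 - \left(-122 + \frac{4 \left(1 + 2 \cdot 6\right)}{3 \left(-1 + 6\right)} 54\right) = -28710 - \left(-122 + \frac{4 \left(1 + 12\right)}{3 \cdot 5} \cdot 54\right) = -28710 - \left(-122 + \frac{4}{3} \cdot \frac{1}{5} \cdot 13 \cdot 54\right) = -28710 - \left(-122 + \frac{52}{15} \cdot 54\right) = -28710 - \left(-122 + \frac{936}{5}\right) = -28710 - \frac{326}{5} = - \frac{143876}{5}$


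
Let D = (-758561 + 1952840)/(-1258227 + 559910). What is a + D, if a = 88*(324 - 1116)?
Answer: -48671095911/698317 ≈ -69698.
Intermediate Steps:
a = -69696 (a = 88*(-792) = -69696)
D = -1194279/698317 (D = 1194279/(-698317) = 1194279*(-1/698317) = -1194279/698317 ≈ -1.7102)
a + D = -69696 - 1194279/698317 = -48671095911/698317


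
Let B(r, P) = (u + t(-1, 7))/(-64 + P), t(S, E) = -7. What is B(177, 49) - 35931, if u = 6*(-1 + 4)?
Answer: -538976/15 ≈ -35932.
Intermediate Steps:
u = 18 (u = 6*3 = 18)
B(r, P) = 11/(-64 + P) (B(r, P) = (18 - 7)/(-64 + P) = 11/(-64 + P))
B(177, 49) - 35931 = 11/(-64 + 49) - 35931 = 11/(-15) - 35931 = 11*(-1/15) - 35931 = -11/15 - 35931 = -538976/15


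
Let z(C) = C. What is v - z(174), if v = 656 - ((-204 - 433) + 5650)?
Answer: -4531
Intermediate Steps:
v = -4357 (v = 656 - (-637 + 5650) = 656 - 1*5013 = 656 - 5013 = -4357)
v - z(174) = -4357 - 1*174 = -4357 - 174 = -4531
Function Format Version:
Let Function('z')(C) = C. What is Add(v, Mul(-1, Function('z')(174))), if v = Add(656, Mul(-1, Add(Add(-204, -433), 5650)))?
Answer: -4531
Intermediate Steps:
v = -4357 (v = Add(656, Mul(-1, Add(-637, 5650))) = Add(656, Mul(-1, 5013)) = Add(656, -5013) = -4357)
Add(v, Mul(-1, Function('z')(174))) = Add(-4357, Mul(-1, 174)) = Add(-4357, -174) = -4531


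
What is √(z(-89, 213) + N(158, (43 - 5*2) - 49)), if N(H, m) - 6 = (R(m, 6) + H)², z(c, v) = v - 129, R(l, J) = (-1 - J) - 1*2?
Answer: √22291 ≈ 149.30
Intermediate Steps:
R(l, J) = -3 - J (R(l, J) = (-1 - J) - 2 = -3 - J)
z(c, v) = -129 + v
N(H, m) = 6 + (-9 + H)² (N(H, m) = 6 + ((-3 - 1*6) + H)² = 6 + ((-3 - 6) + H)² = 6 + (-9 + H)²)
√(z(-89, 213) + N(158, (43 - 5*2) - 49)) = √((-129 + 213) + (6 + (-9 + 158)²)) = √(84 + (6 + 149²)) = √(84 + (6 + 22201)) = √(84 + 22207) = √22291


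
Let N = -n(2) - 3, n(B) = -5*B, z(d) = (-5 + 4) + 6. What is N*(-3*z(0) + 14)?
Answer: -7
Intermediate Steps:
z(d) = 5 (z(d) = -1 + 6 = 5)
N = 7 (N = -(-5)*2 - 3 = -1*(-10) - 3 = 10 - 3 = 7)
N*(-3*z(0) + 14) = 7*(-3*5 + 14) = 7*(-15 + 14) = 7*(-1) = -7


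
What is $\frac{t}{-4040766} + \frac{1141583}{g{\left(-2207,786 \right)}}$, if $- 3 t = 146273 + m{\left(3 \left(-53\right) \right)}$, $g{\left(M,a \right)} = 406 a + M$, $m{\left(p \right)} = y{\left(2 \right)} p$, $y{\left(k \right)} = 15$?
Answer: $\frac{6942104359963}{1920832668441} \approx 3.6141$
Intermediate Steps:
$m{\left(p \right)} = 15 p$
$g{\left(M,a \right)} = M + 406 a$
$t = - \frac{143888}{3}$ ($t = - \frac{146273 + 15 \cdot 3 \left(-53\right)}{3} = - \frac{146273 + 15 \left(-159\right)}{3} = - \frac{146273 - 2385}{3} = \left(- \frac{1}{3}\right) 143888 = - \frac{143888}{3} \approx -47963.0$)
$\frac{t}{-4040766} + \frac{1141583}{g{\left(-2207,786 \right)}} = - \frac{143888}{3 \left(-4040766\right)} + \frac{1141583}{-2207 + 406 \cdot 786} = \left(- \frac{143888}{3}\right) \left(- \frac{1}{4040766}\right) + \frac{1141583}{-2207 + 319116} = \frac{71944}{6061149} + \frac{1141583}{316909} = \frac{6942104359963}{1920832668441}$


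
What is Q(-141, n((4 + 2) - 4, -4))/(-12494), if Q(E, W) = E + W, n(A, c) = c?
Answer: 145/12494 ≈ 0.011606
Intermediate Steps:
Q(-141, n((4 + 2) - 4, -4))/(-12494) = (-141 - 4)/(-12494) = -145*(-1/12494) = 145/12494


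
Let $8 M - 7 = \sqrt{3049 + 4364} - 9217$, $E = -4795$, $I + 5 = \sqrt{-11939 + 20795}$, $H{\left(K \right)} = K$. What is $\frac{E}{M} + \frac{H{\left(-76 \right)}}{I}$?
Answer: $\frac{4 \left(222940 - 57540 \sqrt{246} - 19 \sqrt{7413}\right)}{\left(5 - 6 \sqrt{246}\right) \left(9210 - \sqrt{7413}\right)} \approx 3.3514$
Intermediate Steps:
$I = -5 + 6 \sqrt{246}$ ($I = -5 + \sqrt{-11939 + 20795} = -5 + \sqrt{8856} = -5 + 6 \sqrt{246} \approx 89.106$)
$M = - \frac{4605}{4} + \frac{\sqrt{7413}}{8}$ ($M = \frac{7}{8} + \frac{\sqrt{3049 + 4364} - 9217}{8} = \frac{7}{8} + \frac{\sqrt{7413} - 9217}{8} = \frac{7}{8} + \frac{-9217 + \sqrt{7413}}{8} = \frac{7}{8} - \left(\frac{9217}{8} - \frac{\sqrt{7413}}{8}\right) = - \frac{4605}{4} + \frac{\sqrt{7413}}{8} \approx -1140.5$)
$\frac{E}{M} + \frac{H{\left(-76 \right)}}{I} = - \frac{4795}{- \frac{4605}{4} + \frac{\sqrt{7413}}{8}} - \frac{76}{-5 + 6 \sqrt{246}}$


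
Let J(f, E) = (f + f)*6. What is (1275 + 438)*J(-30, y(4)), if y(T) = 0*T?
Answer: -616680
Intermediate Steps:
y(T) = 0
J(f, E) = 12*f (J(f, E) = (2*f)*6 = 12*f)
(1275 + 438)*J(-30, y(4)) = (1275 + 438)*(12*(-30)) = 1713*(-360) = -616680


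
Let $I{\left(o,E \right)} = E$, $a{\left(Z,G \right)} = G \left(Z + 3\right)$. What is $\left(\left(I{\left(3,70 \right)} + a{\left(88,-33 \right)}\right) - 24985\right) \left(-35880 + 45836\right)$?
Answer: $-277951608$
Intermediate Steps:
$a{\left(Z,G \right)} = G \left(3 + Z\right)$
$\left(\left(I{\left(3,70 \right)} + a{\left(88,-33 \right)}\right) - 24985\right) \left(-35880 + 45836\right) = \left(\left(70 - 33 \left(3 + 88\right)\right) - 24985\right) \left(-35880 + 45836\right) = \left(\left(70 - 3003\right) - 24985\right) 9956 = \left(-2933 - 24985\right) 9956 = \left(-27918\right) 9956 = -277951608$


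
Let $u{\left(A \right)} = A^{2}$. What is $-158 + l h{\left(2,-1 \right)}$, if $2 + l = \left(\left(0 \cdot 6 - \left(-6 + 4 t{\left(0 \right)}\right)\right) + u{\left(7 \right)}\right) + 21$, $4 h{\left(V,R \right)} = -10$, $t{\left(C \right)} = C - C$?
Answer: $-343$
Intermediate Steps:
$t{\left(C \right)} = 0$
$h{\left(V,R \right)} = - \frac{5}{2}$ ($h{\left(V,R \right)} = \frac{1}{4} \left(-10\right) = - \frac{5}{2}$)
$l = 74$ ($l = -2 + \left(\left(\left(0 \cdot 6 + \left(6 - 0\right)\right) + 7^{2}\right) + 21\right) = -2 + \left(\left(\left(0 + \left(6 + 0\right)\right) + 49\right) + 21\right) = -2 + \left(\left(\left(0 + 6\right) + 49\right) + 21\right) = -2 + \left(\left(6 + 49\right) + 21\right) = -2 + \left(55 + 21\right) = -2 + 76 = 74$)
$-158 + l h{\left(2,-1 \right)} = -158 + 74 \left(- \frac{5}{2}\right) = -158 - 185 = -343$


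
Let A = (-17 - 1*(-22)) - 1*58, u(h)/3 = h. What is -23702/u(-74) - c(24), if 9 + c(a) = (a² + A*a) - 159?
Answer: 107755/111 ≈ 970.77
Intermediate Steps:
u(h) = 3*h
A = -53 (A = (-17 + 22) - 58 = 5 - 58 = -53)
c(a) = -168 + a² - 53*a (c(a) = -9 + ((a² - 53*a) - 159) = -9 + (-159 + a² - 53*a) = -168 + a² - 53*a)
-23702/u(-74) - c(24) = -23702/(3*(-74)) - (-168 + 24² - 53*24) = -23702/(-222) - (-168 + 576 - 1272) = -23702*(-1/222) - 1*(-864) = 11851/111 + 864 = 107755/111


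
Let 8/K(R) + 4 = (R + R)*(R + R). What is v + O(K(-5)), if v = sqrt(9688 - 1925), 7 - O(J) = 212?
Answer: -205 + sqrt(7763) ≈ -116.89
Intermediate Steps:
K(R) = 8/(-4 + 4*R**2) (K(R) = 8/(-4 + (R + R)*(R + R)) = 8/(-4 + (2*R)*(2*R)) = 8/(-4 + 4*R**2))
O(J) = -205 (O(J) = 7 - 1*212 = 7 - 212 = -205)
v = sqrt(7763) ≈ 88.108
v + O(K(-5)) = sqrt(7763) - 205 = -205 + sqrt(7763)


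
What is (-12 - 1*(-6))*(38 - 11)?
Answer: -162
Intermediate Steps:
(-12 - 1*(-6))*(38 - 11) = (-12 + 6)*27 = -6*27 = -162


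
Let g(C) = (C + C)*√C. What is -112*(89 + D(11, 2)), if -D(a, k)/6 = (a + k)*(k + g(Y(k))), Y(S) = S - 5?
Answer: 7504 - 52416*I*√3 ≈ 7504.0 - 90787.0*I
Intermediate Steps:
Y(S) = -5 + S
g(C) = 2*C^(3/2) (g(C) = (2*C)*√C = 2*C^(3/2))
D(a, k) = -6*(a + k)*(k + 2*(-5 + k)^(3/2))
-112*(89 + D(11, 2)) = -112*(89 + (-6*2² - 12*11*(-5 + 2)^(3/2) - 12*2*(-5 + 2)^(3/2) - 6*11*2)) = -112*(89 + (-6*4 - 12*11*(-3)^(3/2) - 12*2*(-3)^(3/2) - 132)) = -112*(89 + (-24 - 12*11*(-3*I*√3) - 12*2*(-3*I*√3) - 132)) = -112*(89 + (-24 + 396*I*√3 + 72*I*√3 - 132)) = -112*(89 + (-156 + 468*I*√3)) = -112*(-67 + 468*I*√3) = 7504 - 52416*I*√3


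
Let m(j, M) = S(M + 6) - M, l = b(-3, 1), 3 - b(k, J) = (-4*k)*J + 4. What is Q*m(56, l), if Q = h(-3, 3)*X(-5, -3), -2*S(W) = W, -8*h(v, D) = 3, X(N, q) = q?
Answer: 297/16 ≈ 18.563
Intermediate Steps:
b(k, J) = -1 + 4*J*k (b(k, J) = 3 - ((-4*k)*J + 4) = 3 - (-4*J*k + 4) = 3 - (4 - 4*J*k) = 3 + (-4 + 4*J*k) = -1 + 4*J*k)
l = -13 (l = -1 + 4*1*(-3) = -1 - 12 = -13)
h(v, D) = -3/8 (h(v, D) = -1/8*3 = -3/8)
S(W) = -W/2
m(j, M) = -3 - 3*M/2 (m(j, M) = -(M + 6)/2 - M = -(6 + M)/2 - M = (-3 - M/2) - M = -3 - 3*M/2)
Q = 9/8 (Q = -3/8*(-3) = 9/8 ≈ 1.1250)
Q*m(56, l) = 9*(-3 - 3/2*(-13))/8 = 9*(-3 + 39/2)/8 = (9/8)*(33/2) = 297/16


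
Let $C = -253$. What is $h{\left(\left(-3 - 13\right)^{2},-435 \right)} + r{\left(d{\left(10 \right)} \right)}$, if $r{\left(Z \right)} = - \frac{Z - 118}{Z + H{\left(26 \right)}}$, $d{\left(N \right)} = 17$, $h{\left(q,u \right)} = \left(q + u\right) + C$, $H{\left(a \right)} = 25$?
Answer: $- \frac{18043}{42} \approx -429.6$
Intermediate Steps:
$h{\left(q,u \right)} = -253 + q + u$ ($h{\left(q,u \right)} = \left(q + u\right) - 253 = -253 + q + u$)
$r{\left(Z \right)} = - \frac{-118 + Z}{25 + Z}$ ($r{\left(Z \right)} = - \frac{Z - 118}{Z + 25} = - \frac{-118 + Z}{25 + Z}$)
$h{\left(\left(-3 - 13\right)^{2},-435 \right)} + r{\left(d{\left(10 \right)} \right)} = \left(-253 + \left(-3 - 13\right)^{2} - 435\right) + \frac{118 - 17}{25 + 17} = \left(-253 + \left(-16\right)^{2} - 435\right) + \frac{118 - 17}{42} = \left(-253 + 256 - 435\right) + \frac{1}{42} \cdot 101 = -432 + \frac{101}{42} = - \frac{18043}{42}$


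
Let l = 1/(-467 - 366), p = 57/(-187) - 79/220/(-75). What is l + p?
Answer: -4140193/13744500 ≈ -0.30123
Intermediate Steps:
p = -84157/280500 (p = 57*(-1/187) - 79*1/220*(-1/75) = -57/187 - 79/220*(-1/75) = -57/187 + 79/16500 = -84157/280500 ≈ -0.30002)
l = -1/833 (l = 1/(-833) = -1/833 ≈ -0.0012005)
l + p = -1/833 - 84157/280500 = -4140193/13744500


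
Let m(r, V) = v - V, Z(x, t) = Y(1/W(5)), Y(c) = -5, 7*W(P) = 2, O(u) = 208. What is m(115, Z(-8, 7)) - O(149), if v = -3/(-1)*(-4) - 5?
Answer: -220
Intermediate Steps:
W(P) = 2/7 (W(P) = (⅐)*2 = 2/7)
v = -17 (v = -3*(-1)*(-4) - 5 = 3*(-4) - 5 = -12 - 5 = -17)
Z(x, t) = -5
m(r, V) = -17 - V
m(115, Z(-8, 7)) - O(149) = (-17 - 1*(-5)) - 1*208 = (-17 + 5) - 208 = -12 - 208 = -220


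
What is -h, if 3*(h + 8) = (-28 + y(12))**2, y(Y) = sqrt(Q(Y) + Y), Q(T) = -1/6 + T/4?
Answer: -4649/18 + 28*sqrt(534)/9 ≈ -186.38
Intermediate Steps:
Q(T) = -1/6 + T/4 (Q(T) = -1*1/6 + T*(1/4) = -1/6 + T/4)
y(Y) = sqrt(-1/6 + 5*Y/4) (y(Y) = sqrt((-1/6 + Y/4) + Y) = sqrt(-1/6 + 5*Y/4))
h = -8 + (-28 + sqrt(534)/6)**2/3 (h = -8 + (-28 + sqrt(-6 + 45*12)/6)**2/3 = -8 + (-28 + sqrt(-6 + 540)/6)**2/3 = -8 + (-28 + sqrt(534)/6)**2/3 ≈ 186.38)
-h = -(4649/18 - 28*sqrt(534)/9) = -4649/18 + 28*sqrt(534)/9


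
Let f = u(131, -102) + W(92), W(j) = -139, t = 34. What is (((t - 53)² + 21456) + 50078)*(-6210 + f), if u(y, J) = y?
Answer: -447043110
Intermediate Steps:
f = -8 (f = 131 - 139 = -8)
(((t - 53)² + 21456) + 50078)*(-6210 + f) = (((34 - 53)² + 21456) + 50078)*(-6210 - 8) = (((-19)² + 21456) + 50078)*(-6218) = ((361 + 21456) + 50078)*(-6218) = (21817 + 50078)*(-6218) = 71895*(-6218) = -447043110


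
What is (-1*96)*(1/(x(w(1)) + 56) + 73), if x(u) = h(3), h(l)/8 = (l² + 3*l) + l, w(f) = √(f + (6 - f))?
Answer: -49059/7 ≈ -7008.4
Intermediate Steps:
w(f) = √6
h(l) = 8*l² + 32*l (h(l) = 8*((l² + 3*l) + l) = 8*(l² + 4*l) = 8*l² + 32*l)
x(u) = 168 (x(u) = 8*3*(4 + 3) = 8*3*7 = 168)
(-1*96)*(1/(x(w(1)) + 56) + 73) = (-1*96)*(1/(168 + 56) + 73) = -96*(1/224 + 73) = -96*16353/224 = -49059/7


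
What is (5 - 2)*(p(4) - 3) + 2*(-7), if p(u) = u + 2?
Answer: -5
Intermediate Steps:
p(u) = 2 + u
(5 - 2)*(p(4) - 3) + 2*(-7) = (5 - 2)*((2 + 4) - 3) + 2*(-7) = 3*(6 - 3) - 14 = 3*3 - 14 = 9 - 14 = -5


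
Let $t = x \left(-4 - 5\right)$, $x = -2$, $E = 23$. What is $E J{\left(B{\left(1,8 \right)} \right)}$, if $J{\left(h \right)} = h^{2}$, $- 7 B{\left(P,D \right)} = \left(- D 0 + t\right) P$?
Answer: $\frac{7452}{49} \approx 152.08$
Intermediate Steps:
$t = 18$ ($t = - 2 \left(-4 - 5\right) = \left(-2\right) \left(-9\right) = 18$)
$B{\left(P,D \right)} = - \frac{18 P}{7}$ ($B{\left(P,D \right)} = - \frac{\left(- D 0 + 18\right) P}{7} = - \frac{\left(0 + 18\right) P}{7} = - \frac{18 P}{7}$)
$E J{\left(B{\left(1,8 \right)} \right)} = 23 \left(\left(- \frac{18}{7}\right) 1\right)^{2} = 23 \left(- \frac{18}{7}\right)^{2} = 23 \cdot \frac{324}{49} = \frac{7452}{49}$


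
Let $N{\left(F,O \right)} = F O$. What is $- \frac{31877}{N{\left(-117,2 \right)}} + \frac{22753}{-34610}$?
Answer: $\frac{274484692}{2024685} \approx 135.57$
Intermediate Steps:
$- \frac{31877}{N{\left(-117,2 \right)}} + \frac{22753}{-34610} = - \frac{31877}{\left(-117\right) 2} + \frac{22753}{-34610} = - \frac{31877}{-234} + 22753 \left(- \frac{1}{34610}\right) = \left(-31877\right) \left(- \frac{1}{234}\right) - \frac{22753}{34610} = \frac{31877}{234} - \frac{22753}{34610} = \frac{274484692}{2024685}$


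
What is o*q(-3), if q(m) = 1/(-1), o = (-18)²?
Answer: -324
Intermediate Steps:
o = 324
q(m) = -1
o*q(-3) = 324*(-1) = -324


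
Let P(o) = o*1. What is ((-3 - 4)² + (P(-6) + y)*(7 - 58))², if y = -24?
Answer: 2493241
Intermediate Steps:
P(o) = o
((-3 - 4)² + (P(-6) + y)*(7 - 58))² = ((-3 - 4)² + (-6 - 24)*(7 - 58))² = ((-7)² - 30*(-51))² = (49 + 1530)² = 1579² = 2493241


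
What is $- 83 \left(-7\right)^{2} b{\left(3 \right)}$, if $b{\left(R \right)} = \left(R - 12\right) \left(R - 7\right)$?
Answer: $-146412$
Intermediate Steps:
$b{\left(R \right)} = \left(-12 + R\right) \left(-7 + R\right)$
$- 83 \left(-7\right)^{2} b{\left(3 \right)} = - 83 \left(-7\right)^{2} \left(84 + 3^{2} - 57\right) = \left(-83\right) 49 \left(84 + 9 - 57\right) = \left(-4067\right) 36 = -146412$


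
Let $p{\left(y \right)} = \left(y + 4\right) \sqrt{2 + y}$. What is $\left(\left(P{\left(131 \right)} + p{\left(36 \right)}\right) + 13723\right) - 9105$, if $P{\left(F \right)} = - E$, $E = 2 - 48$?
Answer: $4664 + 40 \sqrt{38} \approx 4910.6$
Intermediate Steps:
$p{\left(y \right)} = \sqrt{2 + y} \left(4 + y\right)$ ($p{\left(y \right)} = \left(4 + y\right) \sqrt{2 + y} = \sqrt{2 + y} \left(4 + y\right)$)
$E = -46$ ($E = 2 - 48 = -46$)
$P{\left(F \right)} = 46$ ($P{\left(F \right)} = \left(-1\right) \left(-46\right) = 46$)
$\left(\left(P{\left(131 \right)} + p{\left(36 \right)}\right) + 13723\right) - 9105 = \left(\left(46 + \sqrt{2 + 36} \left(4 + 36\right)\right) + 13723\right) - 9105 = \left(\left(46 + \sqrt{38} \cdot 40\right) + 13723\right) - 9105 = \left(\left(46 + 40 \sqrt{38}\right) + 13723\right) - 9105 = \left(13769 + 40 \sqrt{38}\right) - 9105 = 4664 + 40 \sqrt{38}$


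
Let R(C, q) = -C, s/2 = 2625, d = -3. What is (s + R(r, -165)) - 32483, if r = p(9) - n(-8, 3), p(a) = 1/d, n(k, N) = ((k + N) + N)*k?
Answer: -81650/3 ≈ -27217.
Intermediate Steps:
s = 5250 (s = 2*2625 = 5250)
n(k, N) = k*(k + 2*N) (n(k, N) = ((N + k) + N)*k = (k + 2*N)*k = k*(k + 2*N))
p(a) = -⅓ (p(a) = 1/(-3) = -⅓)
r = -49/3 (r = -⅓ - (-8)*(-8 + 2*3) = -⅓ - (-8)*(-8 + 6) = -⅓ - (-8)*(-2) = -⅓ - 1*16 = -⅓ - 16 = -49/3 ≈ -16.333)
(s + R(r, -165)) - 32483 = (5250 - 1*(-49/3)) - 32483 = (5250 + 49/3) - 32483 = 15799/3 - 32483 = -81650/3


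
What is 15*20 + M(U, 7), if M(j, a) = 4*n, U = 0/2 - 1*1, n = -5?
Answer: 280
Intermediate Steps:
U = -1 (U = 0*(1/2) - 1 = 0 - 1 = -1)
M(j, a) = -20 (M(j, a) = 4*(-5) = -20)
15*20 + M(U, 7) = 15*20 - 20 = 300 - 20 = 280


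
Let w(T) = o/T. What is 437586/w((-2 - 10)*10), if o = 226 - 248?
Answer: 26255160/11 ≈ 2.3868e+6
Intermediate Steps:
o = -22
w(T) = -22/T
437586/w((-2 - 10)*10) = 437586/((-22*1/(10*(-2 - 10)))) = 437586/((-22/((-12*10)))) = 437586/((-22/(-120))) = 437586/((-22*(-1/120))) = 437586/(11/60) = 437586*(60/11) = 26255160/11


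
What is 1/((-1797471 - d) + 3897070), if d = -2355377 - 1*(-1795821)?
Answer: 1/2659155 ≈ 3.7606e-7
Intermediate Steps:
d = -559556 (d = -2355377 + 1795821 = -559556)
1/((-1797471 - d) + 3897070) = 1/((-1797471 - 1*(-559556)) + 3897070) = 1/((-1797471 + 559556) + 3897070) = 1/(-1237915 + 3897070) = 1/2659155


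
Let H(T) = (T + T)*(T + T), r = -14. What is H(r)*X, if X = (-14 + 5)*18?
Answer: -127008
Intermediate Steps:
H(T) = 4*T² (H(T) = (2*T)*(2*T) = 4*T²)
X = -162 (X = -9*18 = -162)
H(r)*X = (4*(-14)²)*(-162) = (4*196)*(-162) = 784*(-162) = -127008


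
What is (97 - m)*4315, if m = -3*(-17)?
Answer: 198490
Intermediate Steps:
m = 51
(97 - m)*4315 = (97 - 1*51)*4315 = (97 - 51)*4315 = 46*4315 = 198490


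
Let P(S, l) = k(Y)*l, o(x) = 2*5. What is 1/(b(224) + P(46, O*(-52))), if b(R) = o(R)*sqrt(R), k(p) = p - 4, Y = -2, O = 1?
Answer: 39/9368 - 5*sqrt(14)/9368 ≈ 0.0021661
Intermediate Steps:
k(p) = -4 + p
o(x) = 10
P(S, l) = -6*l (P(S, l) = (-4 - 2)*l = -6*l)
b(R) = 10*sqrt(R)
1/(b(224) + P(46, O*(-52))) = 1/(10*sqrt(224) - 6*(-52)) = 1/(10*(4*sqrt(14)) - 6*(-52)) = 1/(40*sqrt(14) + 312) = 1/(312 + 40*sqrt(14))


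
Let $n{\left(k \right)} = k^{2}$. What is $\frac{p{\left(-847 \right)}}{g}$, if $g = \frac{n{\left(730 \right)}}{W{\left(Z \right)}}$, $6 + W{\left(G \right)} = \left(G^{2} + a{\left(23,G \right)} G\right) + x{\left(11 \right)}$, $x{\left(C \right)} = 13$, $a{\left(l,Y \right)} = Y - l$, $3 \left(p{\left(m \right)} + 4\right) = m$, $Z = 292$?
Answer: $- \frac{140720521}{1598700} \approx -88.022$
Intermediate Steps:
$p{\left(m \right)} = -4 + \frac{m}{3}$
$W{\left(G \right)} = 7 + G^{2} + G \left(-23 + G\right)$ ($W{\left(G \right)} = -6 + \left(\left(G^{2} + \left(G - 23\right) G\right) + 13\right) = -6 + \left(\left(G^{2} + \left(-23 + G\right) G\right) + 13\right) = -6 + \left(\left(G^{2} + G \left(-23 + G\right)\right) + 13\right) = -6 + \left(13 + G^{2} + G \left(-23 + G\right)\right) = 7 + G^{2} + G \left(-23 + G\right)$)
$g = \frac{532900}{163819}$ ($g = \frac{730^{2}}{7 + 292^{2} + 292 \left(-23 + 292\right)} = \frac{532900}{7 + 85264 + 292 \cdot 269} = \frac{532900}{7 + 85264 + 78548} = \frac{532900}{163819} \approx 3.253$)
$\frac{p{\left(-847 \right)}}{g} = \frac{-4 + \frac{1}{3} \left(-847\right)}{\frac{532900}{163819}} = \left(-4 - \frac{847}{3}\right) \frac{163819}{532900} = \left(- \frac{859}{3}\right) \frac{163819}{532900} = - \frac{140720521}{1598700}$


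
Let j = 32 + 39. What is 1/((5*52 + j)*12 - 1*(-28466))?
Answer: 1/32438 ≈ 3.0828e-5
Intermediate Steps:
j = 71
1/((5*52 + j)*12 - 1*(-28466)) = 1/((5*52 + 71)*12 - 1*(-28466)) = 1/((260 + 71)*12 + 28466) = 1/(331*12 + 28466) = 1/(3972 + 28466) = 1/32438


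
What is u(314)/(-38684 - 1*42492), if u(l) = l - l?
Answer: 0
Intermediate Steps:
u(l) = 0
u(314)/(-38684 - 1*42492) = 0/(-38684 - 1*42492) = 0/(-38684 - 42492) = 0/(-81176) = 0*(-1/81176) = 0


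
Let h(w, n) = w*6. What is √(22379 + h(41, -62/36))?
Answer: 5*√905 ≈ 150.42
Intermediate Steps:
h(w, n) = 6*w
√(22379 + h(41, -62/36)) = √(22379 + 6*41) = √(22379 + 246) = √22625 = 5*√905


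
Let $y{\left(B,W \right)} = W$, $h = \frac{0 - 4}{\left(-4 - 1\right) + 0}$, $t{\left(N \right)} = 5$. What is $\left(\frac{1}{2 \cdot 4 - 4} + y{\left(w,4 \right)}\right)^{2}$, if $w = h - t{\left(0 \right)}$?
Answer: $\frac{289}{16} \approx 18.063$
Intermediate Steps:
$h = \frac{4}{5}$ ($h = - \frac{4}{\left(-4 - 1\right) + 0} = - \frac{4}{-5 + 0} = - \frac{4}{-5} = \left(-4\right) \left(- \frac{1}{5}\right) = \frac{4}{5} \approx 0.8$)
$w = - \frac{21}{5}$ ($w = \frac{4}{5} - 5 = - \frac{21}{5} \approx -4.2$)
$\left(\frac{1}{2 \cdot 4 - 4} + y{\left(w,4 \right)}\right)^{2} = \left(\frac{1}{2 \cdot 4 - 4} + 4\right)^{2} = \left(\frac{1}{8 - 4} + 4\right)^{2} = \left(\frac{1}{4} + 4\right)^{2} = \left(\frac{17}{4}\right)^{2} = \frac{289}{16}$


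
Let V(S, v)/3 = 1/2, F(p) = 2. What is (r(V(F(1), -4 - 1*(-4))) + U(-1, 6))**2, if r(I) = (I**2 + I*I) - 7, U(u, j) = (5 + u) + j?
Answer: 225/4 ≈ 56.250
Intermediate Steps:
U(u, j) = 5 + j + u
V(S, v) = 3/2
r(I) = -7 + 2*I**2 (r(I) = (I**2 + I**2) - 7 = 2*I**2 - 7 = -7 + 2*I**2)
(r(V(F(1), -4 - 1*(-4))) + U(-1, 6))**2 = ((-7 + 2*(3/2)**2) + (5 + 6 - 1))**2 = ((-7 + 2*(9/4)) + 10)**2 = ((-7 + 9/2) + 10)**2 = (-5/2 + 10)**2 = (15/2)**2 = 225/4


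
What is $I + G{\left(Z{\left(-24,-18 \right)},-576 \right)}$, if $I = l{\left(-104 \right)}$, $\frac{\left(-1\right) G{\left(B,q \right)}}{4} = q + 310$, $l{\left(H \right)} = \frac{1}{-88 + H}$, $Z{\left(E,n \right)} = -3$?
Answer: $\frac{204287}{192} \approx 1064.0$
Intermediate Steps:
$G{\left(B,q \right)} = -1240 - 4 q$ ($G{\left(B,q \right)} = - 4 \left(q + 310\right) = - 4 \left(310 + q\right) = -1240 - 4 q$)
$I = - \frac{1}{192}$ ($I = \frac{1}{-88 - 104} = \frac{1}{-192} = - \frac{1}{192} \approx -0.0052083$)
$I + G{\left(Z{\left(-24,-18 \right)},-576 \right)} = - \frac{1}{192} - -1064 = - \frac{1}{192} + \left(-1240 + 2304\right) = - \frac{1}{192} + 1064 = \frac{204287}{192}$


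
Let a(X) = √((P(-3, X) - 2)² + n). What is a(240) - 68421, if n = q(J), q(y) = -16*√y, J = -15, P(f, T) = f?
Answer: -68421 + √(25 - 16*I*√15) ≈ -68414.0 - 4.5728*I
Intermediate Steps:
n = -16*I*√15 ≈ -61.968*I
a(X) = √(25 - 16*I*√15) (a(X) = √((-3 - 2)² - 16*I*√15) = √((-5)² - 16*I*√15) = √(25 - 16*I*√15))
a(240) - 68421 = √(25 - 16*I*√15) - 68421 = -68421 + √(25 - 16*I*√15)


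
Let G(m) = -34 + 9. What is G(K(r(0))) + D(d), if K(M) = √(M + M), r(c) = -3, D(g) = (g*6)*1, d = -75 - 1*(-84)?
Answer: 29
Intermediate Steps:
d = 9 (d = -75 + 84 = 9)
D(g) = 6*g (D(g) = (6*g)*1 = 6*g)
K(M) = √2*√M (K(M) = √(2*M) = √2*√M)
G(m) = -25
G(K(r(0))) + D(d) = -25 + 6*9 = -25 + 54 = 29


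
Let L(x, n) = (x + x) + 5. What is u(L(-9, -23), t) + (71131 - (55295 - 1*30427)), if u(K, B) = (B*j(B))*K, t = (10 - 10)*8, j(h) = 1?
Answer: 46263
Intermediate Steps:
L(x, n) = 5 + 2*x (L(x, n) = 2*x + 5 = 5 + 2*x)
t = 0 (t = 0*8 = 0)
u(K, B) = B*K (u(K, B) = (B*1)*K = B*K)
u(L(-9, -23), t) + (71131 - (55295 - 1*30427)) = 0*(5 + 2*(-9)) + (71131 - (55295 - 1*30427)) = 0*(5 - 18) + (71131 - (55295 - 30427)) = 0*(-13) + (71131 - 1*24868) = 0 + (71131 - 24868) = 0 + 46263 = 46263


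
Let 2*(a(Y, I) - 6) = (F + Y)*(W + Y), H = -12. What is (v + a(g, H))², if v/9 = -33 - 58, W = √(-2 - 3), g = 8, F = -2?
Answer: 622476 - 4734*I*√5 ≈ 6.2248e+5 - 10586.0*I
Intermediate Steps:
W = I*√5 (W = √(-5) = I*√5 ≈ 2.2361*I)
v = -819 (v = 9*(-33 - 58) = 9*(-91) = -819)
a(Y, I) = 6 + (-2 + Y)*(Y + I*√5)/2 (a(Y, I) = 6 + ((-2 + Y)*(I*√5 + Y))/2 = 6 + ((-2 + Y)*(Y + I*√5))/2 = 6 + (-2 + Y)*(Y + I*√5)/2)
(v + a(g, H))² = (-819 + (6 + (½)*8² - 1*8 - I*√5 + (½)*I*8*√5))² = (-819 + (6 + (½)*64 - 8 - I*√5 + 4*I*√5))² = (-819 + (6 + 32 - 8 - I*√5 + 4*I*√5))² = (-819 + (30 + 3*I*√5))² = (-789 + 3*I*√5)²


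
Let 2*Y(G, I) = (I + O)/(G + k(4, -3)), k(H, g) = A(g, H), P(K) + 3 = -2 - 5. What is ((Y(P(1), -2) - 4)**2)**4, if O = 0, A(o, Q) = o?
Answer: 45767944570401/815730721 ≈ 56107.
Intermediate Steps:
P(K) = -10 (P(K) = -3 + (-2 - 5) = -3 - 7 = -10)
k(H, g) = g
Y(G, I) = I/(2*(-3 + G)) (Y(G, I) = ((I + 0)/(G - 3))/2 = (I/(-3 + G))/2 = I/(2*(-3 + G)))
((Y(P(1), -2) - 4)**2)**4 = (((1/2)*(-2)/(-3 - 10) - 4)**2)**4 = (((1/2)*(-2)/(-13) - 4)**2)**4 = (((1/2)*(-2)*(-1/13) - 4)**2)**4 = ((1/13 - 4)**2)**4 = ((-51/13)**2)**4 = (2601/169)**4 = 45767944570401/815730721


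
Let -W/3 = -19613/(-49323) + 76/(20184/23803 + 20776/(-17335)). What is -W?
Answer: -385976945934649/594512676052 ≈ -649.23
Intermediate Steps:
W = 385976945934649/594512676052 (W = -3*(-19613/(-49323) + 76/(20184/23803 + 20776/(-17335))) = -3*(-19613*(-1/49323) + 76/(20184*(1/23803) + 20776*(-1/17335))) = -3*(19613/49323 + 76/(20184/23803 - 20776/17335)) = -3*(19613/49323 + 76/(-144641488/412625005)) = -3*(19613/49323 + 76*(-412625005/144641488)) = -3*(19613/49323 - 7839875095/36160372) = -3*(-385976945934649/1783538028156) = 385976945934649/594512676052 ≈ 649.23)
-W = -1*385976945934649/594512676052 = -385976945934649/594512676052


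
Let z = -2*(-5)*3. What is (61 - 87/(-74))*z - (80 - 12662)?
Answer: 534549/37 ≈ 14447.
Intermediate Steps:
z = 30 (z = 10*3 = 30)
(61 - 87/(-74))*z - (80 - 12662) = (61 - 87/(-74))*30 - (80 - 12662) = (61 - 87*(-1/74))*30 - 1*(-12582) = (61 + 87/74)*30 + 12582 = (4601/74)*30 + 12582 = 69015/37 + 12582 = 534549/37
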